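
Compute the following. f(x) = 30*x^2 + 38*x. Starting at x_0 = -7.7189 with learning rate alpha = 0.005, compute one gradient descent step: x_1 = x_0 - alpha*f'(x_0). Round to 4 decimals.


We compute the gradient at x_0 and apply the update.
f'(x) = 60*x + 38
f'(-7.7189) = 60*-7.7189 + 38 = -425.134
x_1 = -7.7189 - 0.005*-425.134 = -5.5932


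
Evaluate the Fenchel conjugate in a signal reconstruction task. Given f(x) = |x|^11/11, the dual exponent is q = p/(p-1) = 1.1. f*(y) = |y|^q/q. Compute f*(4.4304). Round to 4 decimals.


The conjugate exponent q satisfies 1/p + 1/q = 1.
p = 11, so q = 11/(11 - 1) = 1.1
|y|^q = 4.4304^1.1 = 5.1415
f*(4.4304) = 5.1415 / 1.1 = 4.6741


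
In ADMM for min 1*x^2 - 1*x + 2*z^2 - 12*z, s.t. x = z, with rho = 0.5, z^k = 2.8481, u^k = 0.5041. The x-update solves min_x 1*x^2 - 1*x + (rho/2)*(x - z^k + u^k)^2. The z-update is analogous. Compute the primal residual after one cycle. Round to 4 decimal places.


ADMM iteration with rho = 0.5, z^k = 2.8481, u^k = 0.5041
Step 1: x-update.
Minimize 1*x^2 - 1*x + (0.5/2)*(x - 2.8481 + 0.5041)^2
FOC: (2*1 + 0.5)*x = 1 + 0.5*(2.8481 - 0.5041)
x^{k+1} = 0.8688
Step 2: z-update.
Minimize 2*z^2 - 12*z + (0.5/2)*(0.8688 - z + 0.5041)^2
FOC: (2*2 + 0.5)*z = 12 + 0.5*(0.8688 + 0.5041)
z^{k+1} = 2.8192
Step 3: u-update.
u^{k+1} = 0.5041 + 0.8688 - 2.8192 = -1.4463
Step 4: Primal residual = |0.8688 - 2.8192| = 1.9504


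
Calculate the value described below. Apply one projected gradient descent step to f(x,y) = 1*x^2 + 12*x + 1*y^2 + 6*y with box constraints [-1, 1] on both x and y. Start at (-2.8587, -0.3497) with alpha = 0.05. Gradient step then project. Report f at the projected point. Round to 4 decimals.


Step 1: Compute gradient at (-2.8587, -0.3497).
grad_x = 2*1*-2.8587 + 12 = 6.2826
grad_y = 2*1*-0.3497 + 6 = 5.3006
Step 2: Gradient step.
x_raw = -2.8587 - 0.05*6.2826 = -3.1728
y_raw = -0.3497 - 0.05*5.3006 = -0.6147
Step 3: Project onto [-1, 1].
x_proj = clip(-3.1728) = -1.0
y_proj = clip(-0.6147) = -0.6147
Step 4: Evaluate f.
f(-1.0, -0.6147) = -14.3105


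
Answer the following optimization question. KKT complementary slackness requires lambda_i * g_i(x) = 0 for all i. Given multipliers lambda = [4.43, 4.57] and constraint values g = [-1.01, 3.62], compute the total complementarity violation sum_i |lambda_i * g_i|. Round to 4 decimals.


KKT complementary slackness check:
lambda_1 * g_1 = 4.43 * -1.01 = -4.4743
lambda_2 * g_2 = 4.57 * 3.62 = 16.5434
Total violation = 4.4743 + 16.5434 = 21.0177


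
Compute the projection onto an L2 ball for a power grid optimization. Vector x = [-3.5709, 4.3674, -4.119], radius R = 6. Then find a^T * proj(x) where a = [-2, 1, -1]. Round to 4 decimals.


Step 1: Compute ||x|| (intermediates to 6 decimals).
||x|| = sqrt((-3.5709)^2 + 4.3674^2 + (-4.119)^2) = 6.985103
Step 2: Project.
Since ||x|| > R, scale = R/||x|| = 6/6.985103 = 0.858971, proj(x) = scale * x
proj(x) = [-3.0673, 3.75147, -3.538102]
Step 3: Dot product.
a^T * proj(x) = -2*(-3.0673) + 1*3.75147 - 1*(-3.538102) = 13.4242


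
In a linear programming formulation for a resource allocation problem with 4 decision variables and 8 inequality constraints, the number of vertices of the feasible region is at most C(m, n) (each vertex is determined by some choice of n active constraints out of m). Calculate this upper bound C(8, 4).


Each vertex corresponds to some choice of n active constraints out of m, so the number of vertices is at most C(m, n) = m! / (n!(m-n)!).
m = 8, n = 4
Numerator: 8 * 7 * 6 * 5
Denominator: 4! = 24
C(8, 4) = 70


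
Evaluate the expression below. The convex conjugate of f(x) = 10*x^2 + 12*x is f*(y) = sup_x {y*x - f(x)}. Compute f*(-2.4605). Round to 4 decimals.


f*(y) = sup_x {y*x - a*x^2 - b*x} = sup_x {(y-b)*x - a*x^2}
FOC: (y - b) - 2a*x = 0 => x* = (y - b)/(2a)
x* = (-2.4605 - 12)/(2*10) = -0.723
f*(-2.4605) = (y-b)^2/(4a) = (-2.4605 - 12)^2/(4*10)
= 209.1061/40 = 5.2277


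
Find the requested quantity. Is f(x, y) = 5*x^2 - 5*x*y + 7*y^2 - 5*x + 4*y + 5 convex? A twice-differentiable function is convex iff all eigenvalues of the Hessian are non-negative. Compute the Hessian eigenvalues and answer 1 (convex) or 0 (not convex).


The Hessian of f(x,y) = 5*x^2 - 5*x*y + 7*y^2 - 5*x + 4*y + 5 is:
H = [[10, -5], [-5, 14]]
Trace = 10 + 14 = 24
Determinant = 10*14 - (-5)^2 = 115
Discriminant = (24)^2 - 4*115 = 116.0
Eigenvalues: lambda_1 = 6.6148, lambda_2 = 17.3852
The function is convex.

1


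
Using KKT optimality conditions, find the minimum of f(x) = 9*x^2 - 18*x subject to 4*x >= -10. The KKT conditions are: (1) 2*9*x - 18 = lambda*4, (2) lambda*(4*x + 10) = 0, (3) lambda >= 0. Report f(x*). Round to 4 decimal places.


Step 1: Try lambda = 0 (constraint inactive).
Stationarity: 2*9*x - 18 = 0
x* = 18/(2*9) = 1.0
Check constraint: 4*1.0 = 4.0 >= -10 -- satisfied.
Step 2: Compute optimal value.
f(x*) = 9*1.0^2 - 18*1.0 = -9.0


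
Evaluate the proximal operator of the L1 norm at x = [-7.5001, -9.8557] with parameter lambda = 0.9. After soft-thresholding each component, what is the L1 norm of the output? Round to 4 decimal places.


Soft-thresholding with lambda = 0.9:
prox(-7.5001) = sign(-7.5001)*max(|-7.5001| - 0.9, 0) = -6.6001
prox(-9.8557) = sign(-9.8557)*max(|-9.8557| - 0.9, 0) = -8.9557
prox(x) = [-6.6001, -8.9557]
||prox(x)||_1 = 6.6001 + 8.9557 = 15.5558


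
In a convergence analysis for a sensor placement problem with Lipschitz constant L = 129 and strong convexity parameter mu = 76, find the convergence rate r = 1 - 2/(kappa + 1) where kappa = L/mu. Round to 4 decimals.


Step 1: Compute the condition number.
kappa = L/mu = 129/76 = 1.6974
Step 2: Compute the convergence rate.
r = 1 - 2/(kappa + 1) = 1 - 2*mu/(L + mu) = (L - mu)/(L + mu) = 53/205 = 0.2585


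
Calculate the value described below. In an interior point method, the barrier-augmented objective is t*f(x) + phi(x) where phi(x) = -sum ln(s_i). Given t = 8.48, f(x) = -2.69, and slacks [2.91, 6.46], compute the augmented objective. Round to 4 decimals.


Step 1: Compute log-barrier.
ln values: [1.0682, 1.8656]
phi = -(1.0682 + 1.8656) = -2.9338
Step 2: Compute augmented objective.
t*f(x) = 8.48*-2.69 = -22.8112
Total = -22.8112 - 2.9338 = -25.745


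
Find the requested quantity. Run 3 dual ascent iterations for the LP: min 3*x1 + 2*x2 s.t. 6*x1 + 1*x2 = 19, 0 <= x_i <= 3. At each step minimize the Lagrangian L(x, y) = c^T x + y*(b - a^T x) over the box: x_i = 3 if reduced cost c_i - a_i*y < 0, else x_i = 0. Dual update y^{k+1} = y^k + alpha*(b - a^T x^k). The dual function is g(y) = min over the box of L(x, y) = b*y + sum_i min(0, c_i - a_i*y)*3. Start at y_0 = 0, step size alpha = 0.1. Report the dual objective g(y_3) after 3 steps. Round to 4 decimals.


Dual ascent for LP: min 3*x1 + 2*x2, 6*x1 + 1*x2 = 19, 0 <= x_i <= 3
Step 1: y^k = 0.0, reduced costs: (3.0, 2.0)
  x^k = (0.0, 0.0), subgradient = b - a^T x = 19.0
  y^{k+1} = 0.0 + 0.1*19.0 = 1.9
Step 2: y^k = 1.9, reduced costs: (-8.4, 0.1)
  x^k = (3.0, 0.0), subgradient = b - a^T x = 1.0
  y^{k+1} = 1.9 + 0.1*1.0 = 2.0
Step 3: y^k = 2.0, reduced costs: (-9.0, 0.0)
  x^k = (3.0, 0.0), subgradient = b - a^T x = 1.0
  y^{k+1} = 2.0 + 0.1*1.0 = 2.1
Dual objective at y_3 = 2.1: reduced costs (-9.6, -0.1), box minimizer x = (3.0, 3.0)
g(y_3) = b*y + (c1 - a1*y)*x1 + (c2 - a2*y)*x2 = 19*2.1 + (-9.6)*3.0 + (-0.1)*3.0 = 39.9 - 28.8 - 0.3 = 10.8


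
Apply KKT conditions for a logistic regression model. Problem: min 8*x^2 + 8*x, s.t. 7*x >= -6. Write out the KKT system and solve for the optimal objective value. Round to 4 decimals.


Step 1: Try lambda = 0 (constraint inactive).
Stationarity: 2*8*x + 8 = 0
x* = -8/(2*8) = -0.5
Check constraint: 7*-0.5 = -3.5 >= -6 -- satisfied.
Step 2: Compute optimal value.
f(x*) = 8*(-0.5)^2 + 8*(-0.5) = -2.0


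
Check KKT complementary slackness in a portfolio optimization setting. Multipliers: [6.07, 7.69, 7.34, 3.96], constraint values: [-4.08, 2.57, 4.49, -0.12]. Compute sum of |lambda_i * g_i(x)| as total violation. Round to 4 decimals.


KKT complementary slackness check:
lambda_1 * g_1 = 6.07 * -4.08 = -24.7656
lambda_2 * g_2 = 7.69 * 2.57 = 19.7633
lambda_3 * g_3 = 7.34 * 4.49 = 32.9566
lambda_4 * g_4 = 3.96 * -0.12 = -0.4752
Total violation = 24.7656 + 19.7633 + 32.9566 + 0.4752 = 77.9607


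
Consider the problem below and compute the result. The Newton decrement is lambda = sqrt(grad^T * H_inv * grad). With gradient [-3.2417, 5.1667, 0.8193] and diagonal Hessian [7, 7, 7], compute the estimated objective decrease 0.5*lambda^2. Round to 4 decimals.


Step 1: H is diagonal, so H^(-1) * g = [-0.4631, 0.7381, 0.117].
Step 2: g^T H^(-1) g = sum_i g_i^2 / H_ii
  = (-3.2417)^2/7 + (5.1667)^2/7 + (0.8193)^2/7
  = 1.5012 + 3.8135 + 0.0959 = 5.4107
Step 3: Objective decrease = 0.5 * g^T H^(-1) g = 2.7053


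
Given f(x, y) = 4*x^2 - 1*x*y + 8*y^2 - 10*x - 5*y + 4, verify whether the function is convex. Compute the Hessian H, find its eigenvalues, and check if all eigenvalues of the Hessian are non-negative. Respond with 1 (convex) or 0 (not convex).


The Hessian of f(x,y) = 4*x^2 - 1*x*y + 8*y^2 - 10*x - 5*y + 4 is:
H = [[8, -1], [-1, 16]]
Trace = 8 + 16 = 24
Determinant = 8*16 - (-1)^2 = 127
Discriminant = (24)^2 - 4*127 = 68.0
Eigenvalues: lambda_1 = 7.8769, lambda_2 = 16.1231
The function is convex.

1


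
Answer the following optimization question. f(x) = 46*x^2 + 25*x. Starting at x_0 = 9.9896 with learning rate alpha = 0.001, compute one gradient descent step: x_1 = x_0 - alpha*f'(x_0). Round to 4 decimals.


We compute the gradient at x_0 and apply the update.
f'(x) = 92*x + 25
f'(9.9896) = 92*9.9896 + 25 = 944.0432
x_1 = 9.9896 - 0.001*944.0432 = 9.0456


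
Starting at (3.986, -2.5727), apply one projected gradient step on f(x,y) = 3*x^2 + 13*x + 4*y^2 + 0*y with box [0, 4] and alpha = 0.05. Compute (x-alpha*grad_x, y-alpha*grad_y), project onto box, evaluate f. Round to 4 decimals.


Step 1: Compute gradient at (3.986, -2.5727).
grad_x = 2*3*3.986 + 13 = 36.916
grad_y = 2*4*-2.5727 + 0 = -20.5816
Step 2: Gradient step.
x_raw = 3.986 - 0.05*36.916 = 2.1402
y_raw = -2.5727 - 0.05*-20.5816 = -1.5436
Step 3: Project onto [0, 4].
x_proj = clip(2.1402) = 2.1402
y_proj = clip(-1.5436) = 0.0
Step 4: Evaluate f.
f(2.1402, 0.0) = 41.564


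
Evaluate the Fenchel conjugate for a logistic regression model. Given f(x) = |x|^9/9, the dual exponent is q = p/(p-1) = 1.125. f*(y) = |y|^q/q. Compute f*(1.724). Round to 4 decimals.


The conjugate exponent q satisfies 1/p + 1/q = 1.
p = 9, so q = 9/(9 - 1) = 1.125
|y|^q = 1.724^1.125 = 1.8455
f*(1.724) = 1.8455 / 1.125 = 1.6404


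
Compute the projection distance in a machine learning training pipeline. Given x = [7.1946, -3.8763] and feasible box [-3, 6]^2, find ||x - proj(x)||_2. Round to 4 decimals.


Project each component onto [-3, 6].
clip(7.1946) = 6.0, clip(-3.8763) = -3.0
Projection = [6.0, -3.0]
Squared diffs: [1.4271, 0.7679]
Distance = sqrt(2.195) = 1.4815


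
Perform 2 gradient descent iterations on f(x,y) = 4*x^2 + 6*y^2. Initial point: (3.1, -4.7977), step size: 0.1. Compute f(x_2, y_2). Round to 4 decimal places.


Gradient descent on f(x,y) = 4*x^2 + 6*y^2.
Starting point: (3.1, -4.7977), alpha = 0.1
Step 1: grad_x = 2*4*3.1 = 24.8, grad_y = 2*6*-4.7977 = -57.5724
  x_1 = 3.1 - 0.1*24.8 = 0.62
  y_1 = -4.7977 - 0.1*-57.5724 = 0.9595
Step 2: grad_x = 2*4*0.62 = 4.96, grad_y = 2*6*0.9595 = 11.5145
  x_2 = 0.62 - 0.1*4.96 = 0.124
  y_2 = 0.9595 - 0.1*11.5145 = -0.1919
f(0.124, -0.1919) = 4*0.124^2 + 6*(-0.1919)^2 = 0.2825


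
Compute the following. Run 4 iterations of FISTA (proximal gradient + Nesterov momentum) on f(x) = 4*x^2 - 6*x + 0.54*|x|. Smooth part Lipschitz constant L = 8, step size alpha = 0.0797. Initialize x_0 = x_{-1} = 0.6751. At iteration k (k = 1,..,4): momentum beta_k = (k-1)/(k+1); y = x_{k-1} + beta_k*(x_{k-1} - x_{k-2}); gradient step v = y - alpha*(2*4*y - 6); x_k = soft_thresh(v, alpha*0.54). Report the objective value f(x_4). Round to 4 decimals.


FISTA on f(x) = 4*x^2 - 6*x + 0.54*|x|
L = 8, alpha = 0.0797
Iteration 1: beta = 0.0, y = 0.6751 + 0.0*(0.6751 - 0.6751) = 0.6751
  grad(y) = -0.5992, v = y - alpha*grad = 0.7229
  prox(v) = soft_thresh(0.7229, 0.043) = 0.6798
Iteration 2: beta = 0.3333, y = 0.6798 + 0.3333*(0.6798 - 0.6751) = 0.6814
  grad(y) = -0.5489, v = y - alpha*grad = 0.7251
  prox(v) = soft_thresh(0.7251, 0.043) = 0.6821
Iteration 3: beta = 0.5, y = 0.6821 + 0.5*(0.6821 - 0.6798) = 0.6832
  grad(y) = -0.5341, v = y - alpha*grad = 0.7258
  prox(v) = soft_thresh(0.7258, 0.043) = 0.6828
Iteration 4: beta = 0.6, y = 0.6828 + 0.6*(0.6828 - 0.6821) = 0.6832
  grad(y) = -0.5346, v = y - alpha*grad = 0.7258
  prox(v) = soft_thresh(0.7258, 0.043) = 0.6827
f(x_4) = 4*0.6827^2 - 6*0.6827 + 0.54*|0.6827| = -1.8632


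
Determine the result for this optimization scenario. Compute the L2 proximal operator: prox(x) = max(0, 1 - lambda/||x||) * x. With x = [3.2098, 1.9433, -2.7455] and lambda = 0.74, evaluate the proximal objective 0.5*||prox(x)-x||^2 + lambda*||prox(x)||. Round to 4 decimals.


Step 1: Compute ||x||.
||x|| = 4.6494
Step 2: Compute scaling factor.
scale = max(0, 1 - 0.74/4.6494) = 0.8408
Step 3: prox(x) = [2.6989, 1.634, -2.3085]
||prox(x)|| = 3.9094
Step 4: Proximal objective.
0.5*||prox-x||^2 = 0.2738
lambda*||prox|| = 2.893
Total = 3.1668


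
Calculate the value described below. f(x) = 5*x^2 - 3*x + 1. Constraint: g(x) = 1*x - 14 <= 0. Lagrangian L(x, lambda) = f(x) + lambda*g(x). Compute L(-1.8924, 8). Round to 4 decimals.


Step 1: Evaluate f(x).
f(-1.8924) = 5*(-1.8924)^2 - 3*(-1.8924) + 1 = 24.5831
Step 2: Evaluate g(x).
g(-1.8924) = 1*-1.8924 - 14 = -15.8924
Step 3: Compute Lagrangian.
L = 24.5831 + 8*-15.8924 = -102.5561


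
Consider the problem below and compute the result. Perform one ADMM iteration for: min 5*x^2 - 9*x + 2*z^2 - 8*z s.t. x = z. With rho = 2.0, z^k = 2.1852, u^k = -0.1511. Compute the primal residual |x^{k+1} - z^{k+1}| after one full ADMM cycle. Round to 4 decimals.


ADMM iteration with rho = 2.0, z^k = 2.1852, u^k = -0.1511
Step 1: x-update.
Minimize 5*x^2 - 9*x + (2.0/2)*(x - 2.1852 - 0.1511)^2
FOC: (2*5 + 2.0)*x = 9 + 2.0*(2.1852 + 0.1511)
x^{k+1} = 1.1394
Step 2: z-update.
Minimize 2*z^2 - 8*z + (2.0/2)*(1.1394 - z - 0.1511)^2
FOC: (2*2 + 2.0)*z = 8 + 2.0*(1.1394 - 0.1511)
z^{k+1} = 1.6628
Step 3: u-update.
u^{k+1} = -0.1511 + 1.1394 - 1.6628 = -0.6745
Step 4: Primal residual = |1.1394 - 1.6628| = 0.5234


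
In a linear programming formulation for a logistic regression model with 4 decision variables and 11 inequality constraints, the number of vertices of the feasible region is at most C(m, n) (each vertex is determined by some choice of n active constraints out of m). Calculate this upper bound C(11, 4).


Each vertex corresponds to some choice of n active constraints out of m, so the number of vertices is at most C(m, n) = m! / (n!(m-n)!).
m = 11, n = 4
Numerator: 11 * 10 * 9 * 8
Denominator: 4! = 24
C(11, 4) = 330


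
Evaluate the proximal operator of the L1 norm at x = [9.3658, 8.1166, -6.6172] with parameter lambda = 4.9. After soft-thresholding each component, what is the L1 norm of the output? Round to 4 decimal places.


Soft-thresholding with lambda = 4.9:
prox(9.3658) = sign(9.3658)*max(|9.3658| - 4.9, 0) = 4.4658
prox(8.1166) = sign(8.1166)*max(|8.1166| - 4.9, 0) = 3.2166
prox(-6.6172) = sign(-6.6172)*max(|-6.6172| - 4.9, 0) = -1.7172
prox(x) = [4.4658, 3.2166, -1.7172]
||prox(x)||_1 = 4.4658 + 3.2166 + 1.7172 = 9.3996


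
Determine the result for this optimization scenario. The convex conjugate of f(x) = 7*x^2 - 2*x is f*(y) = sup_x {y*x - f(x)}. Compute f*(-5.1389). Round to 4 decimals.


f*(y) = sup_x {y*x - a*x^2 - b*x} = sup_x {(y-b)*x - a*x^2}
FOC: (y - b) - 2a*x = 0 => x* = (y - b)/(2a)
x* = (-5.1389 + 2)/(2*7) = -0.2242
f*(-5.1389) = (y-b)^2/(4a) = (-5.1389 + 2)^2/(4*7)
= 9.8527/28 = 0.3519


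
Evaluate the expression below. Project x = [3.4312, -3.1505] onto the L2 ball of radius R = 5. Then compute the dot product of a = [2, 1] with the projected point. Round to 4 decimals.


Step 1: Compute ||x|| (intermediates to 6 decimals).
||x|| = sqrt(3.4312^2 + (-3.1505)^2) = 4.658195
Step 2: Project.
Since ||x|| <= R, proj = x (no scaling needed).
proj(x) = [3.4312, -3.1505]
Step 3: Dot product.
a^T * proj(x) = 2*3.4312 + 1*(-3.1505) = 3.7119


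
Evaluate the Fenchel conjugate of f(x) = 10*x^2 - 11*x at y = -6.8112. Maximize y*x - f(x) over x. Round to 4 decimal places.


f*(y) = sup_x {y*x - a*x^2 - b*x} = sup_x {(y-b)*x - a*x^2}
FOC: (y - b) - 2a*x = 0 => x* = (y - b)/(2a)
x* = (-6.8112 + 11)/(2*10) = 0.2094
f*(-6.8112) = (y-b)^2/(4a) = (-6.8112 + 11)^2/(4*10)
= 17.546/40 = 0.4387


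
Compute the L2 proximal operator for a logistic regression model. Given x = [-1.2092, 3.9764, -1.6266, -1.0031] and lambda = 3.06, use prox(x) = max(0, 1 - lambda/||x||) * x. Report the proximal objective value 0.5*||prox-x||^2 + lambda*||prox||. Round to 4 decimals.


Step 1: Compute ||x||.
||x|| = 4.5745
Step 2: Compute scaling factor.
scale = max(0, 1 - 3.06/4.5745) = 0.3311
Step 3: prox(x) = [-0.4003, 1.3165, -0.5385, -0.3321]
||prox(x)|| = 1.5145
Step 4: Proximal objective.
0.5*||prox-x||^2 = 4.6818
lambda*||prox|| = 4.6344
Total = 9.3161


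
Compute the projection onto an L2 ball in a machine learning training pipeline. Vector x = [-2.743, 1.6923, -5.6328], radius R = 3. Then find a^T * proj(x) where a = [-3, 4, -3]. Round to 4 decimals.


Step 1: Compute ||x|| (intermediates to 6 decimals).
||x|| = sqrt((-2.743)^2 + 1.6923^2 + (-5.6328)^2) = 6.489712
Step 2: Project.
Since ||x|| > R, scale = R/||x|| = 3/6.489712 = 0.46227, proj(x) = scale * x
proj(x) = [-1.268007, 0.7823, -2.603874]
Step 3: Dot product.
a^T * proj(x) = -3*(-1.268007) + 4*0.7823 - 3*(-2.603874) = 14.7448


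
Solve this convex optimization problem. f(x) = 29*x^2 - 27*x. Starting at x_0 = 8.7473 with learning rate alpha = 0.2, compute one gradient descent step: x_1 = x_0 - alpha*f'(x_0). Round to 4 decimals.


We compute the gradient at x_0 and apply the update.
f'(x) = 58*x - 27
f'(8.7473) = 58*8.7473 - 27 = 480.3434
x_1 = 8.7473 - 0.2*480.3434 = -87.3214


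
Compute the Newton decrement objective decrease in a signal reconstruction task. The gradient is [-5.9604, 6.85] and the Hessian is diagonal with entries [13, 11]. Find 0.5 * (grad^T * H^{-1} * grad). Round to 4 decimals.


Step 1: H is diagonal, so H^(-1) * g = [-0.4585, 0.6227].
Step 2: g^T H^(-1) g = sum_i g_i^2 / H_ii
  = (-5.9604)^2/13 + (6.85)^2/11
  = 2.7328 + 4.2657 = 6.9985
Step 3: Objective decrease = 0.5 * g^T H^(-1) g = 3.4992


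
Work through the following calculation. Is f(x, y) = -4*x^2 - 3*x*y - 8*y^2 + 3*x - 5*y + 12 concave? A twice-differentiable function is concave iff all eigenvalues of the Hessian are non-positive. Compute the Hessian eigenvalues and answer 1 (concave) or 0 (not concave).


The Hessian of f(x,y) = -4*x^2 - 3*x*y - 8*y^2 + 3*x - 5*y + 12 is:
H = [[-8, -3], [-3, -16]]
Trace = -8 - 16 = -24
Determinant = -8*-16 - (-3)^2 = 119
Discriminant = (-24)^2 - 4*119 = 100.0
Eigenvalues: lambda_1 = -17.0, lambda_2 = -7.0
The function is concave.

1


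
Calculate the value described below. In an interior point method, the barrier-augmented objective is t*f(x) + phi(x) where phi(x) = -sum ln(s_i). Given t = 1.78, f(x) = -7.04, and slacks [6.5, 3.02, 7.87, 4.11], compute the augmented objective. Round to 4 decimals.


Step 1: Compute log-barrier.
ln values: [1.8718, 1.1053, 2.0631, 1.4134]
phi = -(1.8718 + 1.1053 + 2.0631 + 1.4134) = -6.4535
Step 2: Compute augmented objective.
t*f(x) = 1.78*-7.04 = -12.5312
Total = -12.5312 - 6.4535 = -18.9847


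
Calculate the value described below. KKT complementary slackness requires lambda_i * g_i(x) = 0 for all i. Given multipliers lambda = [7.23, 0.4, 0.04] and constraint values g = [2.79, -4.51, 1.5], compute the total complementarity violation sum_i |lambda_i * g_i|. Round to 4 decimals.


KKT complementary slackness check:
lambda_1 * g_1 = 7.23 * 2.79 = 20.1717
lambda_2 * g_2 = 0.4 * -4.51 = -1.804
lambda_3 * g_3 = 0.04 * 1.5 = 0.06
Total violation = 20.1717 + 1.804 + 0.06 = 22.0357


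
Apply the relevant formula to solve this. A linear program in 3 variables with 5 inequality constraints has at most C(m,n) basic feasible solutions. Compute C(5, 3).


Each vertex corresponds to some choice of n active constraints out of m, so the number of vertices is at most C(m, n) = m! / (n!(m-n)!).
m = 5, n = 3
Numerator: 5 * 4 * 3
Denominator: 3! = 6
C(5, 3) = 10


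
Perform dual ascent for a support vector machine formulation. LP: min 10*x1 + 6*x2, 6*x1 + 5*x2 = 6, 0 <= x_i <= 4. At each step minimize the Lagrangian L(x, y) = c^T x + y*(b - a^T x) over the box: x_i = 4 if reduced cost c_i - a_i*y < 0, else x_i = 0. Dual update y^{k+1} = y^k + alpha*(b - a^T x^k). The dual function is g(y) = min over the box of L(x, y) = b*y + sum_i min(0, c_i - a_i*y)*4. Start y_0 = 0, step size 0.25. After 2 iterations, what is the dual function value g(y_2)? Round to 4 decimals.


Dual ascent for LP: min 10*x1 + 6*x2, 6*x1 + 5*x2 = 6, 0 <= x_i <= 4
Step 1: y^k = 0.0, reduced costs: (10.0, 6.0)
  x^k = (0.0, 0.0), subgradient = b - a^T x = 6.0
  y^{k+1} = 0.0 + 0.25*6.0 = 1.5
Step 2: y^k = 1.5, reduced costs: (1.0, -1.5)
  x^k = (0.0, 4.0), subgradient = b - a^T x = -14.0
  y^{k+1} = 1.5 + 0.25*-14.0 = -2.0
Dual objective at y_2 = -2.0: reduced costs (22.0, 16.0), box minimizer x = (0.0, 0.0)
g(y_2) = b*y + (c1 - a1*y)*x1 + (c2 - a2*y)*x2 = 6*(-2.0) + 22.0*0.0 + 16.0*0.0 = -12.0 + 0.0 + 0.0 = -12.0


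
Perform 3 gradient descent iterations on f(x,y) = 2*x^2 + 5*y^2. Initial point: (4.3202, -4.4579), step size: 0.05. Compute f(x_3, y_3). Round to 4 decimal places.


Gradient descent on f(x,y) = 2*x^2 + 5*y^2.
Starting point: (4.3202, -4.4579), alpha = 0.05
Step 1: grad_x = 2*2*4.3202 = 17.2808, grad_y = 2*5*-4.4579 = -44.579
  x_1 = 4.3202 - 0.05*17.2808 = 3.4562
  y_1 = -4.4579 - 0.05*-44.579 = -2.229
Step 2: grad_x = 2*2*3.4562 = 13.8246, grad_y = 2*5*-2.229 = -22.2895
  x_2 = 3.4562 - 0.05*13.8246 = 2.7649
  y_2 = -2.229 - 0.05*-22.2895 = -1.1145
Step 3: grad_x = 2*2*2.7649 = 11.0597, grad_y = 2*5*-1.1145 = -11.1448
  x_3 = 2.7649 - 0.05*11.0597 = 2.2119
  y_3 = -1.1145 - 0.05*-11.1448 = -0.5572
f(2.2119, -0.5572) = 2*2.2119^2 + 5*(-0.5572)^2 = 11.3379


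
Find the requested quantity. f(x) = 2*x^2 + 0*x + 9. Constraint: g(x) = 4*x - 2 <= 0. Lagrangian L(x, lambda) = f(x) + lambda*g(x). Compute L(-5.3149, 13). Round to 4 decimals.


Step 1: Evaluate f(x).
f(-5.3149) = 2*(-5.3149)^2 + 0*(-5.3149) + 9 = 65.4963
Step 2: Evaluate g(x).
g(-5.3149) = 4*-5.3149 - 2 = -23.2596
Step 3: Compute Lagrangian.
L = 65.4963 + 13*-23.2596 = -236.8785


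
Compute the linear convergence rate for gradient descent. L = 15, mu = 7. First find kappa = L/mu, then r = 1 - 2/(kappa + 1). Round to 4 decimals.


Step 1: Compute the condition number.
kappa = L/mu = 15/7 = 2.1429
Step 2: Compute the convergence rate.
r = 1 - 2/(kappa + 1) = 1 - 2*mu/(L + mu) = (L - mu)/(L + mu) = 8/22 = 0.3636


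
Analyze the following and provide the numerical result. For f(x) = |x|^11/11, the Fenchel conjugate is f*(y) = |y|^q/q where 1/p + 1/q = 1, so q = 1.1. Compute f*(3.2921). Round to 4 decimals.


The conjugate exponent q satisfies 1/p + 1/q = 1.
p = 11, so q = 11/(11 - 1) = 1.1
|y|^q = 3.2921^1.1 = 3.7087
f*(3.2921) = 3.7087 / 1.1 = 3.3715


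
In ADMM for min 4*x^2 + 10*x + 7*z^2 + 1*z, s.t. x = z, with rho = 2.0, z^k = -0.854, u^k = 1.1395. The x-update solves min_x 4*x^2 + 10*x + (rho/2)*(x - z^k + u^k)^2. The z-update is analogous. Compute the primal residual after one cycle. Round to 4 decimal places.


ADMM iteration with rho = 2.0, z^k = -0.854, u^k = 1.1395
Step 1: x-update.
Minimize 4*x^2 + 10*x + (2.0/2)*(x + 0.854 + 1.1395)^2
FOC: (2*4 + 2.0)*x = -10 + 2.0*(-0.854 - 1.1395)
x^{k+1} = -1.3987
Step 2: z-update.
Minimize 7*z^2 + 1*z + (2.0/2)*(-1.3987 - z + 1.1395)^2
FOC: (2*7 + 2.0)*z = -1 + 2.0*(-1.3987 + 1.1395)
z^{k+1} = -0.0949
Step 3: u-update.
u^{k+1} = 1.1395 - 1.3987 + 0.0949 = -0.1643
Step 4: Primal residual = |-1.3987 + 0.0949| = 1.3038


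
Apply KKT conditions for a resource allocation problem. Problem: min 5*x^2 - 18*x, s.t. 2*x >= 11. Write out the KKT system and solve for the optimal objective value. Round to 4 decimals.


Step 1: Try lambda = 0 (constraint inactive).
x_unc = 18/(2*5) = 1.8
Check: 2*1.8 = 3.6 < 11 -- violated!
Step 2: Constraint must be active: 2*x = 11
x* = 11/2 = 5.5
lambda = (2*5*5.5 - 18)/2 = 18.5
Step 3: Compute optimal value.
f(x*) = 5*5.5^2 - 18*5.5 = 52.25


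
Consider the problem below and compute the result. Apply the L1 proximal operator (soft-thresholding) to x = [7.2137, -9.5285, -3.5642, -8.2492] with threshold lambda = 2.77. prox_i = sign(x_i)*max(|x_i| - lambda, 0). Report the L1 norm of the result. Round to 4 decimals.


Soft-thresholding with lambda = 2.77:
prox(7.2137) = sign(7.2137)*max(|7.2137| - 2.77, 0) = 4.4437
prox(-9.5285) = sign(-9.5285)*max(|-9.5285| - 2.77, 0) = -6.7585
prox(-3.5642) = sign(-3.5642)*max(|-3.5642| - 2.77, 0) = -0.7942
prox(-8.2492) = sign(-8.2492)*max(|-8.2492| - 2.77, 0) = -5.4792
prox(x) = [4.4437, -6.7585, -0.7942, -5.4792]
||prox(x)||_1 = 4.4437 + 6.7585 + 0.7942 + 5.4792 = 17.4756


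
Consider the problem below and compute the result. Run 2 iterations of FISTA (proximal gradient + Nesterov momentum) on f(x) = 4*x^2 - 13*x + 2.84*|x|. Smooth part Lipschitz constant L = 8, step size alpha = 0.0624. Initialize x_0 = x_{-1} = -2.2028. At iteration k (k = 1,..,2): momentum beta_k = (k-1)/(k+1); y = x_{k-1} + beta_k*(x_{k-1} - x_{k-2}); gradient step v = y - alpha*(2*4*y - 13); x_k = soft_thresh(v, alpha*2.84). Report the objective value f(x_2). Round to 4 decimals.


FISTA on f(x) = 4*x^2 - 13*x + 2.84*|x|
L = 8, alpha = 0.0624
Iteration 1: beta = 0.0, y = -2.2028 + 0.0*(-2.2028 + 2.2028) = -2.2028
  grad(y) = -30.6224, v = y - alpha*grad = -0.292
  prox(v) = soft_thresh(-0.292, 0.1772) = -0.1147
Iteration 2: beta = 0.3333, y = -0.1147 + 0.3333*(-0.1147 + 2.2028) = 0.5813
  grad(y) = -8.3498, v = y - alpha*grad = 1.1023
  prox(v) = soft_thresh(1.1023, 0.1772) = 0.9251
f(x_2) = 4*0.9251^2 - 13*0.9251 + 2.84*|0.9251| = -5.9757


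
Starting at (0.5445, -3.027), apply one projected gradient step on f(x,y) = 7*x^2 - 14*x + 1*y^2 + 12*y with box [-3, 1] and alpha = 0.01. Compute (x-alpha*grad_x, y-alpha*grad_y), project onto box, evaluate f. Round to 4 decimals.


Step 1: Compute gradient at (0.5445, -3.027).
grad_x = 2*7*0.5445 - 14 = -6.377
grad_y = 2*1*-3.027 + 12 = 5.946
Step 2: Gradient step.
x_raw = 0.5445 - 0.01*-6.377 = 0.6083
y_raw = -3.027 - 0.01*5.946 = -3.0865
Step 3: Project onto [-3, 1].
x_proj = clip(0.6083) = 0.6083
y_proj = clip(-3.0865) = -3.0
Step 4: Evaluate f.
f(0.6083, -3.0) = -32.9258


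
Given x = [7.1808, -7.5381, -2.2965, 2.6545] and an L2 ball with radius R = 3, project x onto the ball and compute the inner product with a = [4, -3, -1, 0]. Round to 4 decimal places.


Step 1: Compute ||x|| (intermediates to 6 decimals).
||x|| = sqrt(7.1808^2 + (-7.5381)^2 + (-2.2965)^2 + 2.6545^2) = 10.986679
Step 2: Project.
Since ||x|| > R, scale = R/||x|| = 3/10.986679 = 0.273058, proj(x) = scale * x
proj(x) = [1.960775, -2.058339, -0.627078, 0.724832]
Step 3: Dot product.
a^T * proj(x) = 4*1.960775 - 3*(-2.058339) - 1*(-0.627078) + 0*0.724832 = 14.6452


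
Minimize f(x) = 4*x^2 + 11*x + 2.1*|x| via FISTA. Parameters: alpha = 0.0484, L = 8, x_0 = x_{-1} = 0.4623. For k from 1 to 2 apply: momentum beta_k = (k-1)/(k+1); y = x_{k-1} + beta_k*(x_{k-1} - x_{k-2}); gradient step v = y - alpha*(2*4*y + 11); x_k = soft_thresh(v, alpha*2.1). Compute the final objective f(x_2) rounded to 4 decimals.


FISTA on f(x) = 4*x^2 + 11*x + 2.1*|x|
L = 8, alpha = 0.0484
Iteration 1: beta = 0.0, y = 0.4623 + 0.0*(0.4623 - 0.4623) = 0.4623
  grad(y) = 14.6984, v = y - alpha*grad = -0.2491
  prox(v) = soft_thresh(-0.2491, 0.1016) = -0.1475
Iteration 2: beta = 0.3333, y = -0.1475 + 0.3333*(-0.1475 - 0.4623) = -0.3507
  grad(y) = 8.1943, v = y - alpha*grad = -0.7473
  prox(v) = soft_thresh(-0.7473, 0.1016) = -0.6457
f(x_2) = 4*(-0.6457)^2 + 11*(-0.6457) + 2.1*|-0.6457| = -4.0789


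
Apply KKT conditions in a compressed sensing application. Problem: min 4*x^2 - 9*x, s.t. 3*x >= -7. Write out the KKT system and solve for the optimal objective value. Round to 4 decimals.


Step 1: Try lambda = 0 (constraint inactive).
Stationarity: 2*4*x - 9 = 0
x* = 9/(2*4) = 1.125
Check constraint: 3*1.125 = 3.375 >= -7 -- satisfied.
Step 2: Compute optimal value.
f(x*) = 4*1.125^2 - 9*1.125 = -5.0625


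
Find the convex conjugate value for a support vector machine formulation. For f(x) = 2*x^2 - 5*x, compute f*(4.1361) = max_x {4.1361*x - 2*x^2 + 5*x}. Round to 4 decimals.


f*(y) = sup_x {y*x - a*x^2 - b*x} = sup_x {(y-b)*x - a*x^2}
FOC: (y - b) - 2a*x = 0 => x* = (y - b)/(2a)
x* = (4.1361 + 5)/(2*2) = 2.284
f*(4.1361) = (y-b)^2/(4a) = (4.1361 + 5)^2/(4*2)
= 83.4683/8 = 10.4335


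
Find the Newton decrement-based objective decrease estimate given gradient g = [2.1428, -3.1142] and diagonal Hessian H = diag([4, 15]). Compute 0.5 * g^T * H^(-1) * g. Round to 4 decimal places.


Step 1: H is diagonal, so H^(-1) * g = [0.5357, -0.2076].
Step 2: g^T H^(-1) g = sum_i g_i^2 / H_ii
  = (2.1428)^2/4 + (-3.1142)^2/15
  = 1.1479 + 0.6465 = 1.7944
Step 3: Objective decrease = 0.5 * g^T H^(-1) g = 0.8972


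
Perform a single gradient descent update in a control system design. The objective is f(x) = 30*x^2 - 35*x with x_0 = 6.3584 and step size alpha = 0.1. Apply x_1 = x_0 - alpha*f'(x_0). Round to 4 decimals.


We compute the gradient at x_0 and apply the update.
f'(x) = 60*x - 35
f'(6.3584) = 60*6.3584 - 35 = 346.504
x_1 = 6.3584 - 0.1*346.504 = -28.292


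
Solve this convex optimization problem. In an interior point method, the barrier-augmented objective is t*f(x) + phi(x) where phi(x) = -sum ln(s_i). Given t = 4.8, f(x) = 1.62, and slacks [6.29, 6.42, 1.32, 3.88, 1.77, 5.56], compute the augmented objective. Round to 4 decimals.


Step 1: Compute log-barrier.
ln values: [1.839, 1.8594, 0.2776, 1.3558, 0.571, 1.7156]
phi = -(1.839 + 1.8594 + 0.2776 + 1.3558 + 0.571 + 1.7156) = -7.6184
Step 2: Compute augmented objective.
t*f(x) = 4.8*1.62 = 7.776
Total = 7.776 - 7.6184 = 0.1576


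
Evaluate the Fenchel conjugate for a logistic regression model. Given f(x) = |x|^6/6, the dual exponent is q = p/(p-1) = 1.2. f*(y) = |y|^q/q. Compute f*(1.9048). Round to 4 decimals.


The conjugate exponent q satisfies 1/p + 1/q = 1.
p = 6, so q = 6/(6 - 1) = 1.2
|y|^q = 1.9048^1.2 = 2.1668
f*(1.9048) = 2.1668 / 1.2 = 1.8057


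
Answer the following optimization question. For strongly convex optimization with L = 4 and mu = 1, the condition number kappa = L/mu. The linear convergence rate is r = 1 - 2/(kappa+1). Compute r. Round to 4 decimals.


Step 1: Compute the condition number.
kappa = L/mu = 4/1 = 4.0
Step 2: Compute the convergence rate.
r = 1 - 2/(kappa + 1) = 1 - 2*mu/(L + mu) = (L - mu)/(L + mu) = 3/5 = 0.6


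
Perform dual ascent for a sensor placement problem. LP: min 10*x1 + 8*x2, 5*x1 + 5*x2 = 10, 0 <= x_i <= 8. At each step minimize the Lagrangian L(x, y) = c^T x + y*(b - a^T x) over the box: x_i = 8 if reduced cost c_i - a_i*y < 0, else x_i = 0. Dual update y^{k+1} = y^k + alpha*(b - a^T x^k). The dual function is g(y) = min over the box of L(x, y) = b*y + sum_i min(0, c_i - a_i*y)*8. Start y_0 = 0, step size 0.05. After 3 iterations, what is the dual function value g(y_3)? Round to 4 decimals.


Dual ascent for LP: min 10*x1 + 8*x2, 5*x1 + 5*x2 = 10, 0 <= x_i <= 8
Step 1: y^k = 0.0, reduced costs: (10.0, 8.0)
  x^k = (0.0, 0.0), subgradient = b - a^T x = 10.0
  y^{k+1} = 0.0 + 0.05*10.0 = 0.5
Step 2: y^k = 0.5, reduced costs: (7.5, 5.5)
  x^k = (0.0, 0.0), subgradient = b - a^T x = 10.0
  y^{k+1} = 0.5 + 0.05*10.0 = 1.0
Step 3: y^k = 1.0, reduced costs: (5.0, 3.0)
  x^k = (0.0, 0.0), subgradient = b - a^T x = 10.0
  y^{k+1} = 1.0 + 0.05*10.0 = 1.5
Dual objective at y_3 = 1.5: reduced costs (2.5, 0.5), box minimizer x = (0.0, 0.0)
g(y_3) = b*y + (c1 - a1*y)*x1 + (c2 - a2*y)*x2 = 10*1.5 + 2.5*0.0 + 0.5*0.0 = 15.0 + 0.0 + 0.0 = 15.0


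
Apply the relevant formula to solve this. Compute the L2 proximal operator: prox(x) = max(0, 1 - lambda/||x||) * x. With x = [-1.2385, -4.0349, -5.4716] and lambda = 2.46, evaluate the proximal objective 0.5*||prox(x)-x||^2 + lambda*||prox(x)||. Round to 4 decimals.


Step 1: Compute ||x||.
||x|| = 6.9103
Step 2: Compute scaling factor.
scale = max(0, 1 - 2.46/6.9103) = 0.644
Step 3: prox(x) = [-0.7976, -2.5985, -3.5238]
||prox(x)|| = 4.4503
Step 4: Proximal objective.
0.5*||prox-x||^2 = 3.0258
lambda*||prox|| = 10.9477
Total = 13.9736


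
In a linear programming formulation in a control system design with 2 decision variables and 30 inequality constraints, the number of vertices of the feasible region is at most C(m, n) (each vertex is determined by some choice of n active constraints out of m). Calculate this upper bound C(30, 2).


Each vertex corresponds to some choice of n active constraints out of m, so the number of vertices is at most C(m, n) = m! / (n!(m-n)!).
m = 30, n = 2
Numerator: 30 * 29
Denominator: 2! = 2
C(30, 2) = 435


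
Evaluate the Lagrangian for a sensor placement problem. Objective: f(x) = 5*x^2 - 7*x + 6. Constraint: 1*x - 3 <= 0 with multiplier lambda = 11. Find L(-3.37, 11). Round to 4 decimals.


Step 1: Evaluate f(x).
f(-3.37) = 5*(-3.37)^2 - 7*(-3.37) + 6 = 86.3745
Step 2: Evaluate g(x).
g(-3.37) = 1*-3.37 - 3 = -6.37
Step 3: Compute Lagrangian.
L = 86.3745 + 11*-6.37 = 16.3045


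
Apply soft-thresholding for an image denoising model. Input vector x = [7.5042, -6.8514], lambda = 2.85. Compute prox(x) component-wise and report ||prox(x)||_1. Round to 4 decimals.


Soft-thresholding with lambda = 2.85:
prox(7.5042) = sign(7.5042)*max(|7.5042| - 2.85, 0) = 4.6542
prox(-6.8514) = sign(-6.8514)*max(|-6.8514| - 2.85, 0) = -4.0014
prox(x) = [4.6542, -4.0014]
||prox(x)||_1 = 4.6542 + 4.0014 = 8.6556


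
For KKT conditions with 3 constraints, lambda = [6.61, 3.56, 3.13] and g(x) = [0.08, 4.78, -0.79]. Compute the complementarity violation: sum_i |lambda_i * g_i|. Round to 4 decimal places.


KKT complementary slackness check:
lambda_1 * g_1 = 6.61 * 0.08 = 0.5288
lambda_2 * g_2 = 3.56 * 4.78 = 17.0168
lambda_3 * g_3 = 3.13 * -0.79 = -2.4727
Total violation = 0.5288 + 17.0168 + 2.4727 = 20.0183


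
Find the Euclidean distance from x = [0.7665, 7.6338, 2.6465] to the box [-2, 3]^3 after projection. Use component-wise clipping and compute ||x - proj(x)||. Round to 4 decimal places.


Project each component onto [-2, 3].
clip(0.7665) = 0.7665, clip(7.6338) = 3.0, clip(2.6465) = 2.6465
Projection = [0.7665, 3.0, 2.6465]
Squared diffs: [0.0, 21.4721, 0.0]
Distance = sqrt(21.4721) = 4.6338


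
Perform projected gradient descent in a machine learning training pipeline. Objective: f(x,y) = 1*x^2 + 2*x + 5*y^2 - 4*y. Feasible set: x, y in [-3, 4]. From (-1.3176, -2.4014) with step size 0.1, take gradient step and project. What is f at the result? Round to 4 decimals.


Step 1: Compute gradient at (-1.3176, -2.4014).
grad_x = 2*1*-1.3176 + 2 = -0.6352
grad_y = 2*5*-2.4014 - 4 = -28.014
Step 2: Gradient step.
x_raw = -1.3176 - 0.1*-0.6352 = -1.2541
y_raw = -2.4014 - 0.1*-28.014 = 0.4
Step 3: Project onto [-3, 4].
x_proj = clip(-1.2541) = -1.2541
y_proj = clip(0.4) = 0.4
Step 4: Evaluate f.
f(-1.2541, 0.4) = -1.7354


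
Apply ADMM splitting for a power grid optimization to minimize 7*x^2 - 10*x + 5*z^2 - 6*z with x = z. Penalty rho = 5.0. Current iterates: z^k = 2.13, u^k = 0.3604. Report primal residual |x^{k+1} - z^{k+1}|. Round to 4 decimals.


ADMM iteration with rho = 5.0, z^k = 2.13, u^k = 0.3604
Step 1: x-update.
Minimize 7*x^2 - 10*x + (5.0/2)*(x - 2.13 + 0.3604)^2
FOC: (2*7 + 5.0)*x = 10 + 5.0*(2.13 - 0.3604)
x^{k+1} = 0.992
Step 2: z-update.
Minimize 5*z^2 - 6*z + (5.0/2)*(0.992 - z + 0.3604)^2
FOC: (2*5 + 5.0)*z = 6 + 5.0*(0.992 + 0.3604)
z^{k+1} = 0.8508
Step 3: u-update.
u^{k+1} = 0.3604 + 0.992 - 0.8508 = 0.5016
Step 4: Primal residual = |0.992 - 0.8508| = 0.1412


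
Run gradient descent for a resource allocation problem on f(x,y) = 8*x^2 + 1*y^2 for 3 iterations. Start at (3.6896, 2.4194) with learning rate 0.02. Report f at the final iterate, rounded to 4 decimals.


Gradient descent on f(x,y) = 8*x^2 + 1*y^2.
Starting point: (3.6896, 2.4194), alpha = 0.02
Step 1: grad_x = 2*8*3.6896 = 59.0336, grad_y = 2*1*2.4194 = 4.8388
  x_1 = 3.6896 - 0.02*59.0336 = 2.5089
  y_1 = 2.4194 - 0.02*4.8388 = 2.3226
Step 2: grad_x = 2*8*2.5089 = 40.1428, grad_y = 2*1*2.3226 = 4.6452
  x_2 = 2.5089 - 0.02*40.1428 = 1.7061
  y_2 = 2.3226 - 0.02*4.6452 = 2.2297
Step 3: grad_x = 2*8*1.7061 = 27.2971, grad_y = 2*1*2.2297 = 4.4594
  x_3 = 1.7061 - 0.02*27.2971 = 1.1601
  y_3 = 2.2297 - 0.02*4.4594 = 2.1405
f(1.1601, 2.1405) = 8*1.1601^2 + 1*2.1405^2 = 15.3491


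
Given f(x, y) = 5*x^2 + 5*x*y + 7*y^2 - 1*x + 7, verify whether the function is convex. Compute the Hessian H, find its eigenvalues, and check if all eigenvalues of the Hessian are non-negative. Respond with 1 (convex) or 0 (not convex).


The Hessian of f(x,y) = 5*x^2 + 5*x*y + 7*y^2 - 1*x + 7 is:
H = [[10, 5], [5, 14]]
Trace = 10 + 14 = 24
Determinant = 10*14 - (5)^2 = 115
Discriminant = (24)^2 - 4*115 = 116.0
Eigenvalues: lambda_1 = 6.6148, lambda_2 = 17.3852
The function is convex.

1


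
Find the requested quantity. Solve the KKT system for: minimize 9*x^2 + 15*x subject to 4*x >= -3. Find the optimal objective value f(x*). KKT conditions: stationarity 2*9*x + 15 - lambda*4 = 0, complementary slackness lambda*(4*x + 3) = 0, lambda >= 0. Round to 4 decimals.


Step 1: Try lambda = 0 (constraint inactive).
x_unc = -15/(2*9) = -0.8333
Check: 4*-0.8333 = -3.3332 < -3 -- violated!
Step 2: Constraint must be active: 4*x = -3
x* = -3/4 = -0.75
lambda = (2*9*(-0.75) + 15)/4 = 0.375
Step 3: Compute optimal value.
f(x*) = 9*(-0.75)^2 + 15*(-0.75) = -6.1875


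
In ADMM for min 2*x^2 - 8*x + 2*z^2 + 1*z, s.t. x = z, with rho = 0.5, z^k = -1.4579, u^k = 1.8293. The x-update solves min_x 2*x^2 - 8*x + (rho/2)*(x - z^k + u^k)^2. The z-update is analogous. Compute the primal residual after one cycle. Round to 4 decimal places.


ADMM iteration with rho = 0.5, z^k = -1.4579, u^k = 1.8293
Step 1: x-update.
Minimize 2*x^2 - 8*x + (0.5/2)*(x + 1.4579 + 1.8293)^2
FOC: (2*2 + 0.5)*x = 8 + 0.5*(-1.4579 - 1.8293)
x^{k+1} = 1.4125
Step 2: z-update.
Minimize 2*z^2 + 1*z + (0.5/2)*(1.4125 - z + 1.8293)^2
FOC: (2*2 + 0.5)*z = -1 + 0.5*(1.4125 + 1.8293)
z^{k+1} = 0.138
Step 3: u-update.
u^{k+1} = 1.8293 + 1.4125 - 0.138 = 3.1039
Step 4: Primal residual = |1.4125 - 0.138| = 1.2746


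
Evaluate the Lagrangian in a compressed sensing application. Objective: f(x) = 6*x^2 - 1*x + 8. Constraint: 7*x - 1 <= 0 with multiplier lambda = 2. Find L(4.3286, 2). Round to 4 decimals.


Step 1: Evaluate f(x).
f(4.3286) = 6*4.3286^2 - 1*4.3286 + 8 = 116.0921
Step 2: Evaluate g(x).
g(4.3286) = 7*4.3286 - 1 = 29.3002
Step 3: Compute Lagrangian.
L = 116.0921 + 2*29.3002 = 174.6925


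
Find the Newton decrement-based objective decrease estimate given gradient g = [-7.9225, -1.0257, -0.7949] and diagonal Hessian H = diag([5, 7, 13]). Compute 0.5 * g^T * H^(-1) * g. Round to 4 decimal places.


Step 1: H is diagonal, so H^(-1) * g = [-1.5845, -0.1465, -0.0611].
Step 2: g^T H^(-1) g = sum_i g_i^2 / H_ii
  = (-7.9225)^2/5 + (-1.0257)^2/7 + (-0.7949)^2/13
  = 12.5532 + 0.1503 + 0.0486 = 12.7521
Step 3: Objective decrease = 0.5 * g^T H^(-1) g = 6.3761


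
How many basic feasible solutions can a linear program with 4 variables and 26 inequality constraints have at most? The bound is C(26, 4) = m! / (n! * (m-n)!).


Each vertex corresponds to some choice of n active constraints out of m, so the number of vertices is at most C(m, n) = m! / (n!(m-n)!).
m = 26, n = 4
Numerator: 26 * 25 * 24 * 23
Denominator: 4! = 24
C(26, 4) = 14950
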